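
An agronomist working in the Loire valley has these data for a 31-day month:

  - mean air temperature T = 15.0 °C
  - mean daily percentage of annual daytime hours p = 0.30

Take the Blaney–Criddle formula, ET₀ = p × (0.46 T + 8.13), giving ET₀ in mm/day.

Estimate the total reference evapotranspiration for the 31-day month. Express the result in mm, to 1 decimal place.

ET₀ = 0.30 × (0.46 × 15.0 + 8.13) = 0.30 × 15.030 = 4.5090 mm/d
Monthly total = 4.5090 × 31 = 139.779 mm

139.8 mm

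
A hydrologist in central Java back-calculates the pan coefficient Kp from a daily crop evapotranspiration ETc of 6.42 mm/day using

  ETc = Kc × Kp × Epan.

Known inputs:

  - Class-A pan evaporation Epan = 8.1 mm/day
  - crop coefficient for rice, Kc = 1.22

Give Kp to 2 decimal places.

ETc = Kc × Kp × Epan  ⇒  Kp = ETc / (Kc × Epan)
Kp = 6.42 / (1.22 × 8.1) = 6.42 / 9.882 = 0.6497

0.65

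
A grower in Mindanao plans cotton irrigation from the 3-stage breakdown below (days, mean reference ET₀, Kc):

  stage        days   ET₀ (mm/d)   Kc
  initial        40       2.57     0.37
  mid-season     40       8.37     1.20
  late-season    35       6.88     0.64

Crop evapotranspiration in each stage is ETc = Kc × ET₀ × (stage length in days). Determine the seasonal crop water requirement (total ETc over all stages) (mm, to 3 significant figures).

594 mm

initial: 0.37 × 2.57 × 40 = 38.04 mm
mid-season: 1.20 × 8.37 × 40 = 401.76 mm
late-season: 0.64 × 6.88 × 35 = 154.11 mm
Seasonal total = 593.91 mm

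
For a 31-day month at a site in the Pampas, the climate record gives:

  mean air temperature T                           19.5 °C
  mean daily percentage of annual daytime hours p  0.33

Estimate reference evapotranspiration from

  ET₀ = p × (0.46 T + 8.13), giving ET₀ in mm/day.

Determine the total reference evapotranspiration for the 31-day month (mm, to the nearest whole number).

175 mm

ET₀ = 0.33 × (0.46 × 19.5 + 8.13) = 0.33 × 17.100 = 5.6430 mm/d
Monthly total = 5.6430 × 31 = 174.933 mm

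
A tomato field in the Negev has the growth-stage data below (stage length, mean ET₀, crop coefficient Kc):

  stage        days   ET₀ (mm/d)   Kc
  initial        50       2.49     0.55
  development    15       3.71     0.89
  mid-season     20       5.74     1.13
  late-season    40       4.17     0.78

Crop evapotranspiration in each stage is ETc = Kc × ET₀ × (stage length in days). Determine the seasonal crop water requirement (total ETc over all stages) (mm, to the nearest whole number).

378 mm

initial: 0.55 × 2.49 × 50 = 68.48 mm
development: 0.89 × 3.71 × 15 = 49.53 mm
mid-season: 1.13 × 5.74 × 20 = 129.72 mm
late-season: 0.78 × 4.17 × 40 = 130.10 mm
Seasonal total = 377.83 mm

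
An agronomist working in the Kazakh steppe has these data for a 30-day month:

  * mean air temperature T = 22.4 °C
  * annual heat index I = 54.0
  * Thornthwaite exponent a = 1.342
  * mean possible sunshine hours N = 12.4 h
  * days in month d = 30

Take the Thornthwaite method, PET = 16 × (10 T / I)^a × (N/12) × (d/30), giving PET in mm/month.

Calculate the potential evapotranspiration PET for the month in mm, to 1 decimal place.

111.6 mm

10T/I = 10 × 22.4 / 54.0 = 4.1481
(10T/I)^a = 4.1481^1.342 = 6.7477
Uncorrected PET = 16 × 6.7477 = 107.963 mm
Correction = (N/12)(d/30) = (12.4/12)(30/30) = 1.0333
PET = 107.963 × 1.0333 = 111.558 mm/month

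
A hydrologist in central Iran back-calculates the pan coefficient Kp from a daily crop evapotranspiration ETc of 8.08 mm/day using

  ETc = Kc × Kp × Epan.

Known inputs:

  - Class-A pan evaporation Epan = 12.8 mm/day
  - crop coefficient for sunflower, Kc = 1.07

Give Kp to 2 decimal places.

0.59

ETc = Kc × Kp × Epan  ⇒  Kp = ETc / (Kc × Epan)
Kp = 8.08 / (1.07 × 12.8) = 8.08 / 13.696 = 0.5900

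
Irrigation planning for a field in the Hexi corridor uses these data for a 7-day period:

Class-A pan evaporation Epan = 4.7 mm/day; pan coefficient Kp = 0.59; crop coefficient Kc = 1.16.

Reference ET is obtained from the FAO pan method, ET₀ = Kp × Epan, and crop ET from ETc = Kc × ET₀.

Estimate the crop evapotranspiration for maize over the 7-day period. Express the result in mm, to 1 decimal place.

22.5 mm

ET₀ = 0.59 × 4.7 = 2.7730 mm/d
ETc = Kc × ET₀ = 1.16 × 2.7730 = 3.2167 mm/d
Over 7 days: 3.2167 × 7 = 22.517 mm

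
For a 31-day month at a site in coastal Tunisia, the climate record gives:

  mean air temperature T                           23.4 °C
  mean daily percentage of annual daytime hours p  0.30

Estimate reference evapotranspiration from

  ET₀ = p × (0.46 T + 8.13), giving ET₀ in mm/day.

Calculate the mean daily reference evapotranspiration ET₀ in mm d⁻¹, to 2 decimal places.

5.67 mm d⁻¹

ET₀ = 0.30 × (0.46 × 23.4 + 8.13) = 0.30 × 18.894 = 5.6682 mm/d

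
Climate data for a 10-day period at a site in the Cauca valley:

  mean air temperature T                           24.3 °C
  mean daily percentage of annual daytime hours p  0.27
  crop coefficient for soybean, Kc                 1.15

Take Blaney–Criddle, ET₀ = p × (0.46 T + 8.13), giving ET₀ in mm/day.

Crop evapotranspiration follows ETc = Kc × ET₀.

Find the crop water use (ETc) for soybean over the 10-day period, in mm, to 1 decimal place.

ET₀ = 0.27 × (0.46 × 24.3 + 8.13) = 0.27 × 19.308 = 5.2132 mm/d
ETc = Kc × ET₀ = 1.15 × 5.2132 = 5.9952 mm/d
Over 10 days: 5.9952 × 10 = 59.952 mm

60.0 mm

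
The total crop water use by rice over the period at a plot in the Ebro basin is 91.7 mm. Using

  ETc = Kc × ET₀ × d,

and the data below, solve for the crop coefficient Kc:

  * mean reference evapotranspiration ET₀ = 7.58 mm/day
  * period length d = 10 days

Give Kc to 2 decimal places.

ETc = Kc × ET₀ × d  ⇒  Kc = ETc / (ET₀ × d)
Kc = 91.7 / (7.58 × 10) = 91.7 / 75.80 = 1.2098

1.21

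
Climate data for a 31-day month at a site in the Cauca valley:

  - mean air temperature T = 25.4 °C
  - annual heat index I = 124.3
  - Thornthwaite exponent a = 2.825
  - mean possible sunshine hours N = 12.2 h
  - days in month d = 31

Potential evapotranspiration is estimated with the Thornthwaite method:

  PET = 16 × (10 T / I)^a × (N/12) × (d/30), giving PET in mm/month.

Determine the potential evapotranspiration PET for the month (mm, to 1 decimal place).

126.6 mm

10T/I = 10 × 25.4 / 124.3 = 2.0434
(10T/I)^a = 2.0434^2.825 = 7.5292
Uncorrected PET = 16 × 7.5292 = 120.467 mm
Correction = (N/12)(d/30) = (12.2/12)(31/30) = 1.0506
PET = 120.467 × 1.0506 = 126.563 mm/month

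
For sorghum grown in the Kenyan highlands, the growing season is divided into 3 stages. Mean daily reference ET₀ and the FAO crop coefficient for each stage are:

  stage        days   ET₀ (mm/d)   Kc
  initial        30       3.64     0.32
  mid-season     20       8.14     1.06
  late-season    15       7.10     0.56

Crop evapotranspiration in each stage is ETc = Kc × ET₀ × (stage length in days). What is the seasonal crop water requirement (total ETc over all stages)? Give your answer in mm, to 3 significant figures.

initial: 0.32 × 3.64 × 30 = 34.94 mm
mid-season: 1.06 × 8.14 × 20 = 172.57 mm
late-season: 0.56 × 7.10 × 15 = 59.64 mm
Seasonal total = 267.15 mm

267 mm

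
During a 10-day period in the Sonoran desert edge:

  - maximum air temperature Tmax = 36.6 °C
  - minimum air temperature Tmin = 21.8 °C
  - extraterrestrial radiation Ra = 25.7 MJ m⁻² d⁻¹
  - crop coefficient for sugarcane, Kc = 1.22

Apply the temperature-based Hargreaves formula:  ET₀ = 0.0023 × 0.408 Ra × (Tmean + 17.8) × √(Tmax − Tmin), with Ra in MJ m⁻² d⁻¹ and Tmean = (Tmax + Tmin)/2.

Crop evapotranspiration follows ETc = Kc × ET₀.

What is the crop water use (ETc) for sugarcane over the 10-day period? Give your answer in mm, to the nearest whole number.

Tmean = (36.6 + 21.8)/2 = 29.20 °C
0.408 Ra = 0.408 × 25.7 = 10.4856 mm/d equivalent
ET₀ = 0.0023 × 10.4856 × (29.20 + 17.8) × √14.8 = 0.0023 × 10.4856 × 47.00 × 3.8471 = 4.3607 mm/d
ETc = Kc × ET₀ = 1.22 × 4.3607 = 5.3201 mm/d
Over 10 days: 5.3201 × 10 = 53.201 mm

53 mm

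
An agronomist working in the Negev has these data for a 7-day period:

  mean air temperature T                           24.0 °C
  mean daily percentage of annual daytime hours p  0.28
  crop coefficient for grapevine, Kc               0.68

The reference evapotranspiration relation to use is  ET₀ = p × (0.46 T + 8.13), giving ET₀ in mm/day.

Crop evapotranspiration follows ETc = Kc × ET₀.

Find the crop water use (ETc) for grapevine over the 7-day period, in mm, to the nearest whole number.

ET₀ = 0.28 × (0.46 × 24.0 + 8.13) = 0.28 × 19.170 = 5.3676 mm/d
ETc = Kc × ET₀ = 0.68 × 5.3676 = 3.6500 mm/d
Over 7 days: 3.6500 × 7 = 25.550 mm

26 mm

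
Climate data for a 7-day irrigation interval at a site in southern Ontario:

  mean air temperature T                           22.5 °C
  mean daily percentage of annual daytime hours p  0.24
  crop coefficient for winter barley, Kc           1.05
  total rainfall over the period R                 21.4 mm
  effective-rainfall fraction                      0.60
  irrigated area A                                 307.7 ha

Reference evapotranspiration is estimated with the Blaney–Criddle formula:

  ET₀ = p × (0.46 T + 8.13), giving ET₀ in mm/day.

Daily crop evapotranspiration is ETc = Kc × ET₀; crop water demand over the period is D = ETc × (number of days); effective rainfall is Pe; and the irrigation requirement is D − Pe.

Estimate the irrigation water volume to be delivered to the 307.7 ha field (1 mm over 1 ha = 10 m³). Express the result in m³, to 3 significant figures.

ET₀ = 0.24 × (0.46 × 22.5 + 8.13) = 0.24 × 18.480 = 4.4352 mm/d
ETc = Kc × ET₀ = 1.05 × 4.4352 = 4.6570 mm/d
Crop demand D = ETc × 7 d = 4.6570 × 7 = 32.599 mm
Pe = 0.60 × 21.4 = 12.840 mm
D − Pe = 32.599 − 12.840 = 19.759 mm
Volume = 19.759 mm × 307.7 ha × 10 = 60798.4 m³

60800 m³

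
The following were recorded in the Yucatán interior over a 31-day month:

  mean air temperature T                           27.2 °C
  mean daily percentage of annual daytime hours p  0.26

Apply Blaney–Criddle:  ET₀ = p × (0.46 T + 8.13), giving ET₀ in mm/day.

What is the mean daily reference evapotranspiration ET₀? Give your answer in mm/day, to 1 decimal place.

5.4 mm/day

ET₀ = 0.26 × (0.46 × 27.2 + 8.13) = 0.26 × 20.642 = 5.3669 mm/d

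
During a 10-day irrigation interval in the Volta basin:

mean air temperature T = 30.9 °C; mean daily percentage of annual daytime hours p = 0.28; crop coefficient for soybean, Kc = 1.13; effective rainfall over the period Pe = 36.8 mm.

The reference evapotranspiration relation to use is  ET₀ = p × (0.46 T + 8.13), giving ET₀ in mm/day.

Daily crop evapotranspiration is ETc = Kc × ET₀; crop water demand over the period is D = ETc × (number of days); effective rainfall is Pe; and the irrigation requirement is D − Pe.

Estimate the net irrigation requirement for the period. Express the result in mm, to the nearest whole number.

34 mm

ET₀ = 0.28 × (0.46 × 30.9 + 8.13) = 0.28 × 22.344 = 6.2563 mm/d
ETc = Kc × ET₀ = 1.13 × 6.2563 = 7.0696 mm/d
Crop demand D = ETc × 10 d = 7.0696 × 10 = 70.696 mm
D − Pe = 70.696 − 36.8 = 33.896 mm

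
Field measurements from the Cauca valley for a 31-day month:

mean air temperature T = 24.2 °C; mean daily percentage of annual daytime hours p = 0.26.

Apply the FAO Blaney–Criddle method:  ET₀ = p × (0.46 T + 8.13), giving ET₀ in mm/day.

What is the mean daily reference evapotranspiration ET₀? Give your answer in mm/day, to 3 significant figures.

ET₀ = 0.26 × (0.46 × 24.2 + 8.13) = 0.26 × 19.262 = 5.0081 mm/d

5.01 mm/day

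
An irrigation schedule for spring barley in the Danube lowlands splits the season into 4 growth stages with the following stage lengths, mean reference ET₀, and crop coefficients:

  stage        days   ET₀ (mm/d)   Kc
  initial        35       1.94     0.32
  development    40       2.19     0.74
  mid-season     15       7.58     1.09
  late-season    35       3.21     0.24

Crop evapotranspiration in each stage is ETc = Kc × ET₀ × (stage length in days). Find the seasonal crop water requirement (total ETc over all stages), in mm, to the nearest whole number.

237 mm

initial: 0.32 × 1.94 × 35 = 21.73 mm
development: 0.74 × 2.19 × 40 = 64.82 mm
mid-season: 1.09 × 7.58 × 15 = 123.93 mm
late-season: 0.24 × 3.21 × 35 = 26.96 mm
Seasonal total = 237.44 mm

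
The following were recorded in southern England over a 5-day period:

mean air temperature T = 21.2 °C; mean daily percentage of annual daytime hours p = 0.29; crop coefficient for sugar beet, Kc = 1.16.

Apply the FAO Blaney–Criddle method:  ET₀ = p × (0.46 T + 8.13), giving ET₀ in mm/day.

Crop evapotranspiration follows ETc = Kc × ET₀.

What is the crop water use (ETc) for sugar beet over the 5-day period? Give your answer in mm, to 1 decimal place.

30.1 mm

ET₀ = 0.29 × (0.46 × 21.2 + 8.13) = 0.29 × 17.882 = 5.1858 mm/d
ETc = Kc × ET₀ = 1.16 × 5.1858 = 6.0155 mm/d
Over 5 days: 6.0155 × 5 = 30.078 mm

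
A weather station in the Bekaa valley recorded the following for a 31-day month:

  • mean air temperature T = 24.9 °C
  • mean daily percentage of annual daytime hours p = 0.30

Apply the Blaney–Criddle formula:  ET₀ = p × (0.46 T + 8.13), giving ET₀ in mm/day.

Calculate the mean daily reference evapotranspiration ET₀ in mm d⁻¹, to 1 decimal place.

5.9 mm d⁻¹

ET₀ = 0.30 × (0.46 × 24.9 + 8.13) = 0.30 × 19.584 = 5.8752 mm/d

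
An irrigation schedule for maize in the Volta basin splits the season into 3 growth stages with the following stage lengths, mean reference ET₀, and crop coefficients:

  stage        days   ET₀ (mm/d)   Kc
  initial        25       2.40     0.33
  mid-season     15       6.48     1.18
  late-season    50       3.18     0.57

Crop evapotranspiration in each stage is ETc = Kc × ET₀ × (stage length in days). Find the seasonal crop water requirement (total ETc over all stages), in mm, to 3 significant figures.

225 mm

initial: 0.33 × 2.40 × 25 = 19.80 mm
mid-season: 1.18 × 6.48 × 15 = 114.70 mm
late-season: 0.57 × 3.18 × 50 = 90.63 mm
Seasonal total = 225.13 mm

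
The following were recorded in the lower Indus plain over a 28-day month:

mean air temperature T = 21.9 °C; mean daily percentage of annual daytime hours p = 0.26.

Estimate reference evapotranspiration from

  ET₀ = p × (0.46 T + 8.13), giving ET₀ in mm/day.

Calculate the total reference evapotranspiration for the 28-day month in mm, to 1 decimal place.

ET₀ = 0.26 × (0.46 × 21.9 + 8.13) = 0.26 × 18.204 = 4.7330 mm/d
Monthly total = 4.7330 × 28 = 132.524 mm

132.5 mm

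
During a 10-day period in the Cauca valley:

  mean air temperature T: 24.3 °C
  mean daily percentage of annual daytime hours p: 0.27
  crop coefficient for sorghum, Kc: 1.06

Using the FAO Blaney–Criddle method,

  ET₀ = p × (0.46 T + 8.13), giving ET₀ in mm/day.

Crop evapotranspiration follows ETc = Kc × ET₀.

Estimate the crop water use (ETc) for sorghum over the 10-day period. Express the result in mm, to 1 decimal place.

55.3 mm

ET₀ = 0.27 × (0.46 × 24.3 + 8.13) = 0.27 × 19.308 = 5.2132 mm/d
ETc = Kc × ET₀ = 1.06 × 5.2132 = 5.5260 mm/d
Over 10 days: 5.5260 × 10 = 55.260 mm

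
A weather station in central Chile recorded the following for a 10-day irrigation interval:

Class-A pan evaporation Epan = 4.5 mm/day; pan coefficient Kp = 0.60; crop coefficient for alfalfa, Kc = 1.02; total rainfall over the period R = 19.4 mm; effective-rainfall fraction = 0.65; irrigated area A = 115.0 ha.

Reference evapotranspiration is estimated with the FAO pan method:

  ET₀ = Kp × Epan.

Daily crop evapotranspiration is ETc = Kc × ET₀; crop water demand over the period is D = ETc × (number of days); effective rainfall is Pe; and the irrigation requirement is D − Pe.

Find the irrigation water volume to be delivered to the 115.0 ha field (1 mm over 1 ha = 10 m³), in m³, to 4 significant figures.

17170 m³

ET₀ = 0.60 × 4.5 = 2.7000 mm/d
ETc = Kc × ET₀ = 1.02 × 2.7000 = 2.7540 mm/d
Crop demand D = ETc × 10 d = 2.7540 × 10 = 27.540 mm
Pe = 0.65 × 19.4 = 12.610 mm
D − Pe = 27.540 − 12.610 = 14.930 mm
Volume = 14.930 mm × 115.0 ha × 10 = 17169.5 m³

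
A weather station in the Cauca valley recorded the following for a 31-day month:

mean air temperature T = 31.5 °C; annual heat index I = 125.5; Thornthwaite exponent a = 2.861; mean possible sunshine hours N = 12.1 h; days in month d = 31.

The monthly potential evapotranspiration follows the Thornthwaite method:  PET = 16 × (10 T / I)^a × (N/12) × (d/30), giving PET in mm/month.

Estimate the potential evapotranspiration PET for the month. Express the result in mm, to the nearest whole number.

10T/I = 10 × 31.5 / 125.5 = 2.5100
(10T/I)^a = 2.5100^2.861 = 13.9145
Uncorrected PET = 16 × 13.9145 = 222.632 mm
Correction = (N/12)(d/30) = (12.1/12)(31/30) = 1.0419
PET = 222.632 × 1.0419 = 231.960 mm/month

232 mm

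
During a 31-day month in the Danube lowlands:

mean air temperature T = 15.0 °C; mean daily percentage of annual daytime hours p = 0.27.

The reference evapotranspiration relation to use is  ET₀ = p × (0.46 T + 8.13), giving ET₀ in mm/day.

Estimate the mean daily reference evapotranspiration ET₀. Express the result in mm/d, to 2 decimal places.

4.06 mm/d

ET₀ = 0.27 × (0.46 × 15.0 + 8.13) = 0.27 × 15.030 = 4.0581 mm/d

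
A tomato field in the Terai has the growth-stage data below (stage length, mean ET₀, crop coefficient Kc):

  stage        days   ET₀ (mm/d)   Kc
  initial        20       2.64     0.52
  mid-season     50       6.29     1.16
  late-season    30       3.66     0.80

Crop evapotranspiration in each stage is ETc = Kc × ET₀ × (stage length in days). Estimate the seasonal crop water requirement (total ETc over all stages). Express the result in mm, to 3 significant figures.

initial: 0.52 × 2.64 × 20 = 27.46 mm
mid-season: 1.16 × 6.29 × 50 = 364.82 mm
late-season: 0.80 × 3.66 × 30 = 87.84 mm
Seasonal total = 480.12 mm

480 mm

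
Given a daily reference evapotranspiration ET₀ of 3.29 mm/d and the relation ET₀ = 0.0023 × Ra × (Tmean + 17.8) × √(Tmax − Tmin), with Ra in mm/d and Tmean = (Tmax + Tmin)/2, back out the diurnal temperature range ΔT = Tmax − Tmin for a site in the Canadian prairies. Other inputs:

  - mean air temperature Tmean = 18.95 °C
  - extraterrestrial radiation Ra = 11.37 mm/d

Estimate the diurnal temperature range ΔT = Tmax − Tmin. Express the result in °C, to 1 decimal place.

√ΔT = ET₀ / [0.0023 × Ra × (Tmean+17.8)] = 3.29 / (0.0023 × 11.37 × 36.75) = 3.4233
ΔT = 3.4233² = 11.719 °C

11.7 °C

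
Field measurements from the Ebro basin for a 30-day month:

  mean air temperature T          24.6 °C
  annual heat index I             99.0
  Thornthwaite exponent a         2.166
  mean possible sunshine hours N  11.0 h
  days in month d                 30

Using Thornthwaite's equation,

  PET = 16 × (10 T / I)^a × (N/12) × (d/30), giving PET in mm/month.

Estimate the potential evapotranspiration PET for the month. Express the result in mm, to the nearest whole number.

105 mm

10T/I = 10 × 24.6 / 99.0 = 2.4848
(10T/I)^a = 2.4848^2.166 = 7.1813
Uncorrected PET = 16 × 7.1813 = 114.901 mm
Correction = (N/12)(d/30) = (11.0/12)(30/30) = 0.9167
PET = 114.901 × 0.9167 = 105.330 mm/month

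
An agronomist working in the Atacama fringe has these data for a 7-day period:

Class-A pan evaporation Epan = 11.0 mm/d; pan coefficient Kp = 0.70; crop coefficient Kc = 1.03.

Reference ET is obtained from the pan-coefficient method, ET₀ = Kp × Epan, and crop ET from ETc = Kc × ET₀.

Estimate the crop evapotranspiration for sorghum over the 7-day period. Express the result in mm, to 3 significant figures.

55.5 mm

ET₀ = 0.70 × 11.0 = 7.7000 mm/d
ETc = Kc × ET₀ = 1.03 × 7.7000 = 7.9310 mm/d
Over 7 days: 7.9310 × 7 = 55.517 mm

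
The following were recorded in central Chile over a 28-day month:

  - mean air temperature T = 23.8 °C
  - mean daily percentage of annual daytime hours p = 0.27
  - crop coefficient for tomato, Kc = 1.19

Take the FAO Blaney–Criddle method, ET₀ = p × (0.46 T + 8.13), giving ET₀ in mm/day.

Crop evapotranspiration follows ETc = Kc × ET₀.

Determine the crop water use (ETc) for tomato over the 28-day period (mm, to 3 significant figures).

ET₀ = 0.27 × (0.46 × 23.8 + 8.13) = 0.27 × 19.078 = 5.1511 mm/d
ETc = Kc × ET₀ = 1.19 × 5.1511 = 6.1298 mm/d
Over 28 days: 6.1298 × 28 = 171.634 mm

172 mm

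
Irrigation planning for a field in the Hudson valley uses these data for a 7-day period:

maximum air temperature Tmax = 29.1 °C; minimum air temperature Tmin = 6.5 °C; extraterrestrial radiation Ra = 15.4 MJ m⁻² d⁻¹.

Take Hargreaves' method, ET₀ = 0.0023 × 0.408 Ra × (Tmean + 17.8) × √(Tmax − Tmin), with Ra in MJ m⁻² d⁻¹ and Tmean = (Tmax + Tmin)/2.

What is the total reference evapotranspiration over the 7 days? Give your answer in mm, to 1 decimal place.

Tmean = (29.1 + 6.5)/2 = 17.80 °C
0.408 Ra = 0.408 × 15.4 = 6.2832 mm/d equivalent
ET₀ = 0.0023 × 6.2832 × (17.80 + 17.8) × √22.6 = 0.0023 × 6.2832 × 35.60 × 4.7539 = 2.4457 mm/d
Over 7 days: 2.4457 × 7 = 17.120 mm

17.1 mm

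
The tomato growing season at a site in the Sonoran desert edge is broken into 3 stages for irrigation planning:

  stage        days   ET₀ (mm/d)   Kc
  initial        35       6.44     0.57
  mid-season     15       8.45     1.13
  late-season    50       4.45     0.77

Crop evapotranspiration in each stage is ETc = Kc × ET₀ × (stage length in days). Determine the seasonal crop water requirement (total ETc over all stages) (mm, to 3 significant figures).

443 mm

initial: 0.57 × 6.44 × 35 = 128.48 mm
mid-season: 1.13 × 8.45 × 15 = 143.23 mm
late-season: 0.77 × 4.45 × 50 = 171.33 mm
Seasonal total = 443.04 mm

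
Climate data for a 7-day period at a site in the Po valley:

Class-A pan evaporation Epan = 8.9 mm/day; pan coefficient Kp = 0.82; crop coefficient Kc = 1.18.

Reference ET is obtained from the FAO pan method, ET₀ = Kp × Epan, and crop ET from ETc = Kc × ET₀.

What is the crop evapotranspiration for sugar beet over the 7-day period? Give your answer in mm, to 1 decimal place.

ET₀ = 0.82 × 8.9 = 7.2980 mm/d
ETc = Kc × ET₀ = 1.18 × 7.2980 = 8.6116 mm/d
Over 7 days: 8.6116 × 7 = 60.281 mm

60.3 mm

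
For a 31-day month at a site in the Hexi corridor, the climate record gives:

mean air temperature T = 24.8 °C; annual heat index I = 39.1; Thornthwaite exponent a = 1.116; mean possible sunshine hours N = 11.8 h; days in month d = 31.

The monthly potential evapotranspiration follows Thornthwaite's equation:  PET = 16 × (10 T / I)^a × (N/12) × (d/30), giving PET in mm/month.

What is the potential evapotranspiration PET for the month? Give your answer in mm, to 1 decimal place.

127.8 mm

10T/I = 10 × 24.8 / 39.1 = 6.3427
(10T/I)^a = 6.3427^1.116 = 7.8585
Uncorrected PET = 16 × 7.8585 = 125.736 mm
Correction = (N/12)(d/30) = (11.8/12)(31/30) = 1.0161
PET = 125.736 × 1.0161 = 127.760 mm/month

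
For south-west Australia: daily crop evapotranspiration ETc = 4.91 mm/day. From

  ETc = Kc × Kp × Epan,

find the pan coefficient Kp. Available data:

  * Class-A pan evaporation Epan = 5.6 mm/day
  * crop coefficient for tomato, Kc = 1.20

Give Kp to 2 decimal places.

0.73

ETc = Kc × Kp × Epan  ⇒  Kp = ETc / (Kc × Epan)
Kp = 4.91 / (1.20 × 5.6) = 4.91 / 6.720 = 0.7307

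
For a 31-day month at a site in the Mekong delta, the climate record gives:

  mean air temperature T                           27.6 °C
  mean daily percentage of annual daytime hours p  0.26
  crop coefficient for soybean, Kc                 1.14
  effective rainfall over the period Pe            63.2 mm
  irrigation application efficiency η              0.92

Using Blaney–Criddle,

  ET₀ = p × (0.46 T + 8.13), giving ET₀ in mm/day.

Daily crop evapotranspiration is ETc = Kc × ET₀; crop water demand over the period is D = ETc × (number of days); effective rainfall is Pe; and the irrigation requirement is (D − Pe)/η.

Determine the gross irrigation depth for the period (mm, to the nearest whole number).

139 mm

ET₀ = 0.26 × (0.46 × 27.6 + 8.13) = 0.26 × 20.826 = 5.4148 mm/d
ETc = Kc × ET₀ = 1.14 × 5.4148 = 6.1729 mm/d
Crop demand D = ETc × 31 d = 6.1729 × 31 = 191.360 mm
D − Pe = 191.360 − 63.2 = 128.160 mm
Gross irrigation = 128.160 / 0.92 = 139.304 mm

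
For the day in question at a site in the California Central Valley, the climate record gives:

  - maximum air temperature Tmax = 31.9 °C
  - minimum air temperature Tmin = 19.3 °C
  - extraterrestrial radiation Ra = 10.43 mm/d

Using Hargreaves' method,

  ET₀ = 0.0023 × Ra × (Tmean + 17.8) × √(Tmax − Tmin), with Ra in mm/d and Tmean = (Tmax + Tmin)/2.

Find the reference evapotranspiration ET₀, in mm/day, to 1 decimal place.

3.7 mm/day

Tmean = (31.9 + 19.3)/2 = 25.60 °C
ET₀ = 0.0023 × 10.43 × (25.60 + 17.8) × √12.6 = 0.0023 × 10.43 × 43.40 × 3.5496 = 3.6956 mm/d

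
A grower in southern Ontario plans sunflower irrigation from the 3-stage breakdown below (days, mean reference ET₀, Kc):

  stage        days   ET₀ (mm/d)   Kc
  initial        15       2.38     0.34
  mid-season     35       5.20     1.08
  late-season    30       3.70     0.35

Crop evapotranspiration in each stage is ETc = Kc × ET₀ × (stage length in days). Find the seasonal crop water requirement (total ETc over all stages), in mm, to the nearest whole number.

initial: 0.34 × 2.38 × 15 = 12.14 mm
mid-season: 1.08 × 5.20 × 35 = 196.56 mm
late-season: 0.35 × 3.70 × 30 = 38.85 mm
Seasonal total = 247.55 mm

248 mm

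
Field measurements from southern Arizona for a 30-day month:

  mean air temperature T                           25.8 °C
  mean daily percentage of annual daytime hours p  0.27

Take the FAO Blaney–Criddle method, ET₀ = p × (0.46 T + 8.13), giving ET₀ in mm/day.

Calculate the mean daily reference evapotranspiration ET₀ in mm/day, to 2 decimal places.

ET₀ = 0.27 × (0.46 × 25.8 + 8.13) = 0.27 × 19.998 = 5.3995 mm/d

5.40 mm/day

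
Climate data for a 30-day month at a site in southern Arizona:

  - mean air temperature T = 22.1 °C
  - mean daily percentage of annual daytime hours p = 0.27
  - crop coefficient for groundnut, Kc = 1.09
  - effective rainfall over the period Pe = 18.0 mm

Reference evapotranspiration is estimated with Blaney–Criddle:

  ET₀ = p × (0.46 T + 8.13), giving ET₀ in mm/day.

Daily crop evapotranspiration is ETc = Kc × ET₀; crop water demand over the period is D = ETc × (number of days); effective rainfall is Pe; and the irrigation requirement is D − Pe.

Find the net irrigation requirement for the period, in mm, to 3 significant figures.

ET₀ = 0.27 × (0.46 × 22.1 + 8.13) = 0.27 × 18.296 = 4.9399 mm/d
ETc = Kc × ET₀ = 1.09 × 4.9399 = 5.3845 mm/d
Crop demand D = ETc × 30 d = 5.3845 × 30 = 161.535 mm
D − Pe = 161.535 − 18.0 = 143.535 mm

144 mm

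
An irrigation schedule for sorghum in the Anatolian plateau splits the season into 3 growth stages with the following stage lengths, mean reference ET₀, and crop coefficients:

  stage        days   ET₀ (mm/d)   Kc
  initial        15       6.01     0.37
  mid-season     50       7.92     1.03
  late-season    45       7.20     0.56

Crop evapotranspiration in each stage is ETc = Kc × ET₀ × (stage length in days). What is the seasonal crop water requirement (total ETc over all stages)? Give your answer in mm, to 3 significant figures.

initial: 0.37 × 6.01 × 15 = 33.36 mm
mid-season: 1.03 × 7.92 × 50 = 407.88 mm
late-season: 0.56 × 7.20 × 45 = 181.44 mm
Seasonal total = 622.68 mm

623 mm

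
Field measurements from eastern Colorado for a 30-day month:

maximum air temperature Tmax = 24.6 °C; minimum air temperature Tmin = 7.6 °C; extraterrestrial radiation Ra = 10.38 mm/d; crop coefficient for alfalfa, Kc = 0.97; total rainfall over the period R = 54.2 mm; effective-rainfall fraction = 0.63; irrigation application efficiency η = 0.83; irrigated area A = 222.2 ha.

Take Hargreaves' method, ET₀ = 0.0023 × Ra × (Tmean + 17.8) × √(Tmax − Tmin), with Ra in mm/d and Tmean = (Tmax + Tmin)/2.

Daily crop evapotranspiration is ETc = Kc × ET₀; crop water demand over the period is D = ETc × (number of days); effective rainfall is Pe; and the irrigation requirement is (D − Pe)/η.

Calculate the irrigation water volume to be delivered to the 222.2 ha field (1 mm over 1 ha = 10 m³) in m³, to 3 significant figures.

169000 m³

Tmean = (24.6 + 7.6)/2 = 16.10 °C
ET₀ = 0.0023 × 10.38 × (16.10 + 17.8) × √17.0 = 0.0023 × 10.38 × 33.90 × 4.1231 = 3.3369 mm/d
ETc = Kc × ET₀ = 0.97 × 3.3369 = 3.2368 mm/d
Crop demand D = ETc × 30 d = 3.2368 × 30 = 97.104 mm
Pe = 0.63 × 54.2 = 34.146 mm
D − Pe = 97.104 − 34.146 = 62.958 mm
Gross irrigation = 62.958 / 0.83 = 75.853 mm
Volume = 75.853 mm × 222.2 ha × 10 = 168545.4 m³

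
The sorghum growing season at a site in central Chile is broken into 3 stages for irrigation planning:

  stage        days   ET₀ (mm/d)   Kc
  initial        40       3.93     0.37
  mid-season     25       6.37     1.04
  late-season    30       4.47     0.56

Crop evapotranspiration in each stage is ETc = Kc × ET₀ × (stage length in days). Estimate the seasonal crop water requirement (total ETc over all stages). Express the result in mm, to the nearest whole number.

initial: 0.37 × 3.93 × 40 = 58.16 mm
mid-season: 1.04 × 6.37 × 25 = 165.62 mm
late-season: 0.56 × 4.47 × 30 = 75.10 mm
Seasonal total = 298.88 mm

299 mm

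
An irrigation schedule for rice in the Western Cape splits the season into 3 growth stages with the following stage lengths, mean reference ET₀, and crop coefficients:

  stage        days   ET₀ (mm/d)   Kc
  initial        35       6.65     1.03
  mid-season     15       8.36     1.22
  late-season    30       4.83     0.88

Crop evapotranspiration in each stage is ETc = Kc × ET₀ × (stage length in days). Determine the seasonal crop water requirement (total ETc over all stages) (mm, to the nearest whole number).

520 mm

initial: 1.03 × 6.65 × 35 = 239.73 mm
mid-season: 1.22 × 8.36 × 15 = 152.99 mm
late-season: 0.88 × 4.83 × 30 = 127.51 mm
Seasonal total = 520.23 mm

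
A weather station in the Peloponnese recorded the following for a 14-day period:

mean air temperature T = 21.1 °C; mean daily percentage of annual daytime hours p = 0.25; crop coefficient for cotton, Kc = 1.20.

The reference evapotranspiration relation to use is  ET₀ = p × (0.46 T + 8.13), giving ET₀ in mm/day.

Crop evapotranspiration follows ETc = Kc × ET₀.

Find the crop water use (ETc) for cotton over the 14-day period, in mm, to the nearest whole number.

75 mm

ET₀ = 0.25 × (0.46 × 21.1 + 8.13) = 0.25 × 17.836 = 4.4590 mm/d
ETc = Kc × ET₀ = 1.20 × 4.4590 = 5.3508 mm/d
Over 14 days: 5.3508 × 14 = 74.911 mm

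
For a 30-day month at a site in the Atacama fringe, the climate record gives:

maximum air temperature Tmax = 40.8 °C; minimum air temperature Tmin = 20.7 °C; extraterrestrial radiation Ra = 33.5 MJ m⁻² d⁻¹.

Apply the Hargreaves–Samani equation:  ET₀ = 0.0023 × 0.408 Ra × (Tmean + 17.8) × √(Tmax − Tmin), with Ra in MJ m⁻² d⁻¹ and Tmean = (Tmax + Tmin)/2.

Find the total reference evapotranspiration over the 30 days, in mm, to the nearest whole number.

Tmean = (40.8 + 20.7)/2 = 30.75 °C
0.408 Ra = 0.408 × 33.5 = 13.6680 mm/d equivalent
ET₀ = 0.0023 × 13.6680 × (30.75 + 17.8) × √20.1 = 0.0023 × 13.6680 × 48.55 × 4.4833 = 6.8426 mm/d
Over 30 days: 6.8426 × 30 = 205.278 mm

205 mm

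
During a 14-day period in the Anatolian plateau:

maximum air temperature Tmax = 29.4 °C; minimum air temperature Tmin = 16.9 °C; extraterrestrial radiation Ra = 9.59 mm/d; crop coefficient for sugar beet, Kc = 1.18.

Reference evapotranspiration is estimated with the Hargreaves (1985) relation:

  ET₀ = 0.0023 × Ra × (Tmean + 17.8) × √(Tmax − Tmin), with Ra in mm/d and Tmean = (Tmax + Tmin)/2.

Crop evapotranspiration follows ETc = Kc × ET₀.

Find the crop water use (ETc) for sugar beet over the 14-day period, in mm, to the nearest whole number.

Tmean = (29.4 + 16.9)/2 = 23.15 °C
ET₀ = 0.0023 × 9.59 × (23.15 + 17.8) × √12.5 = 0.0023 × 9.59 × 40.95 × 3.5355 = 3.1934 mm/d
ETc = Kc × ET₀ = 1.18 × 3.1934 = 3.7682 mm/d
Over 14 days: 3.7682 × 14 = 52.755 mm

53 mm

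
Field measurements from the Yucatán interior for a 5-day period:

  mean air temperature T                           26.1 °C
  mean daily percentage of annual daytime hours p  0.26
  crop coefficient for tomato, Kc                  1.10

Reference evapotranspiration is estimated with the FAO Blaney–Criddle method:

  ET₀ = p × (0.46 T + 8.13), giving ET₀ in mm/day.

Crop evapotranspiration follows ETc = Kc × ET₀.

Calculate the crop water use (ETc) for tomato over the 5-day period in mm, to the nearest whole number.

ET₀ = 0.26 × (0.46 × 26.1 + 8.13) = 0.26 × 20.136 = 5.2354 mm/d
ETc = Kc × ET₀ = 1.10 × 5.2354 = 5.7589 mm/d
Over 5 days: 5.7589 × 5 = 28.795 mm

29 mm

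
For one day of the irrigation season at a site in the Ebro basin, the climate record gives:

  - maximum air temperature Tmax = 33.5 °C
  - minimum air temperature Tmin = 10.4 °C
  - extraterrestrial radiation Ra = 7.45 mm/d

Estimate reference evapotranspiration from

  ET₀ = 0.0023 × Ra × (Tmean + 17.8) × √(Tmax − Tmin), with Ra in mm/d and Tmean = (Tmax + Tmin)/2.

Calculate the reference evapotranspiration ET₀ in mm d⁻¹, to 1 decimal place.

Tmean = (33.5 + 10.4)/2 = 21.95 °C
ET₀ = 0.0023 × 7.45 × (21.95 + 17.8) × √23.1 = 0.0023 × 7.45 × 39.75 × 4.8062 = 3.2736 mm/d

3.3 mm d⁻¹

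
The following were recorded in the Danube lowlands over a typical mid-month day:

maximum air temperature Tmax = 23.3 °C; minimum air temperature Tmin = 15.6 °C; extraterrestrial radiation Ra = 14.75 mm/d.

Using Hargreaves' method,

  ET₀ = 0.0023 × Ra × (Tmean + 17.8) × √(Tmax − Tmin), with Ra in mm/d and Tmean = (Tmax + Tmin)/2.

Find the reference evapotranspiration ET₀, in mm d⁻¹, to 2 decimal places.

Tmean = (23.3 + 15.6)/2 = 19.45 °C
ET₀ = 0.0023 × 14.75 × (19.45 + 17.8) × √7.7 = 0.0023 × 14.75 × 37.25 × 2.7749 = 3.5067 mm/d

3.51 mm d⁻¹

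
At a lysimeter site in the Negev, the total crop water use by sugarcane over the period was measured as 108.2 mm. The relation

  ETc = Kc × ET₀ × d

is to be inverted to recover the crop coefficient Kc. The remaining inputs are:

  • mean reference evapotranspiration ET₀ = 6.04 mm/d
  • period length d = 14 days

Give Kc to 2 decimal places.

ETc = Kc × ET₀ × d  ⇒  Kc = ETc / (ET₀ × d)
Kc = 108.2 / (6.04 × 14) = 108.2 / 84.56 = 1.2796

1.28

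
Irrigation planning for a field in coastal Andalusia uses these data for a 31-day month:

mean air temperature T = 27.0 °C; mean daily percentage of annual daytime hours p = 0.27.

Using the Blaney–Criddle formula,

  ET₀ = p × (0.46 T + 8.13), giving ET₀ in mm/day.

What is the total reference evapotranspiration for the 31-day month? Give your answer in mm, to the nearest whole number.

ET₀ = 0.27 × (0.46 × 27.0 + 8.13) = 0.27 × 20.550 = 5.5485 mm/d
Monthly total = 5.5485 × 31 = 172.004 mm

172 mm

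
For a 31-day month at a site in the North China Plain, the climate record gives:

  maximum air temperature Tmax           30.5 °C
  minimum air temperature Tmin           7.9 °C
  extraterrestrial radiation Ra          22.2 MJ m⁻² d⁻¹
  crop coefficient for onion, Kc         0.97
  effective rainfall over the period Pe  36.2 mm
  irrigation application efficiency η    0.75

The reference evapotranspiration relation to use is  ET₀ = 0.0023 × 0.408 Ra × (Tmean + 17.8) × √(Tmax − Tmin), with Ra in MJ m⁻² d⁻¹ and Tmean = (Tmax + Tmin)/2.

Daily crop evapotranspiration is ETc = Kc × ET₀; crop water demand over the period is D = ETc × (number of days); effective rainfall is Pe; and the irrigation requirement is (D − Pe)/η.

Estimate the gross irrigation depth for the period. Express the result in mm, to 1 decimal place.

Tmean = (30.5 + 7.9)/2 = 19.20 °C
0.408 Ra = 0.408 × 22.2 = 9.0576 mm/d equivalent
ET₀ = 0.0023 × 9.0576 × (19.20 + 17.8) × √22.6 = 0.0023 × 9.0576 × 37.00 × 4.7539 = 3.6643 mm/d
ETc = Kc × ET₀ = 0.97 × 3.6643 = 3.5544 mm/d
Crop demand D = ETc × 31 d = 3.5544 × 31 = 110.186 mm
D − Pe = 110.186 − 36.2 = 73.986 mm
Gross irrigation = 73.986 / 0.75 = 98.648 mm

98.6 mm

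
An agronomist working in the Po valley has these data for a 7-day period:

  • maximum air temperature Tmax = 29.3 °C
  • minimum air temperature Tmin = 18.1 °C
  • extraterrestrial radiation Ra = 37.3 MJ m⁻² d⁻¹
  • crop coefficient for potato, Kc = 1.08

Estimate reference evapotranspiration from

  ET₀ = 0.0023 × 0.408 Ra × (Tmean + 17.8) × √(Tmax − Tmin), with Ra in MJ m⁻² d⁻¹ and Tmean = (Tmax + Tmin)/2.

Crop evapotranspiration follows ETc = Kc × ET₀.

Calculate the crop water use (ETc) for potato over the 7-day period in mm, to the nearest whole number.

37 mm

Tmean = (29.3 + 18.1)/2 = 23.70 °C
0.408 Ra = 0.408 × 37.3 = 15.2184 mm/d equivalent
ET₀ = 0.0023 × 15.2184 × (23.70 + 17.8) × √11.2 = 0.0023 × 15.2184 × 41.50 × 3.3466 = 4.8613 mm/d
ETc = Kc × ET₀ = 1.08 × 4.8613 = 5.2502 mm/d
Over 7 days: 5.2502 × 7 = 36.751 mm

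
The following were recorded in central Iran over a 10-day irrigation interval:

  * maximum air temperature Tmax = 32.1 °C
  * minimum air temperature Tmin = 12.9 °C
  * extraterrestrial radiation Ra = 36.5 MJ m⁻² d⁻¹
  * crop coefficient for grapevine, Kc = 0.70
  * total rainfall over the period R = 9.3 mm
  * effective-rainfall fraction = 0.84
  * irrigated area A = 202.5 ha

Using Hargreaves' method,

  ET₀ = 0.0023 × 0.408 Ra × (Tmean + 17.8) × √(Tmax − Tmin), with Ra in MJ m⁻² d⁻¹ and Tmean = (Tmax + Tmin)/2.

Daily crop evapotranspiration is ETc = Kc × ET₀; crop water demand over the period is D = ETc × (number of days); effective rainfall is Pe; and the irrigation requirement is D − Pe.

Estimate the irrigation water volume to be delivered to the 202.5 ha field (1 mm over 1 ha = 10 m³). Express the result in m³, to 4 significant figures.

69920 m³

Tmean = (32.1 + 12.9)/2 = 22.50 °C
0.408 Ra = 0.408 × 36.5 = 14.8920 mm/d equivalent
ET₀ = 0.0023 × 14.8920 × (22.50 + 17.8) × √19.2 = 0.0023 × 14.8920 × 40.30 × 4.3818 = 6.0484 mm/d
ETc = Kc × ET₀ = 0.70 × 6.0484 = 4.2339 mm/d
Crop demand D = ETc × 10 d = 4.2339 × 10 = 42.339 mm
Pe = 0.84 × 9.3 = 7.812 mm
D − Pe = 42.339 − 7.812 = 34.527 mm
Volume = 34.527 mm × 202.5 ha × 10 = 69917.2 m³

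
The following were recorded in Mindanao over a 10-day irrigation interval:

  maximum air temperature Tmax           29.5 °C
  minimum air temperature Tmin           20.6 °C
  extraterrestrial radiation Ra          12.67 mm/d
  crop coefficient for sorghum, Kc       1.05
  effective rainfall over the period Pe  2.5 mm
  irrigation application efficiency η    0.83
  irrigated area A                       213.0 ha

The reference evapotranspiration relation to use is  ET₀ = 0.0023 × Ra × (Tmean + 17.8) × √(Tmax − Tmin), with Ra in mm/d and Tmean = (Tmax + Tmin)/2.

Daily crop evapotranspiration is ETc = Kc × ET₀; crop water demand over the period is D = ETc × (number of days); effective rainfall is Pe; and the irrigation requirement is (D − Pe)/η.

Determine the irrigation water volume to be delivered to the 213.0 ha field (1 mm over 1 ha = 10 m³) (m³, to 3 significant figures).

Tmean = (29.5 + 20.6)/2 = 25.05 °C
ET₀ = 0.0023 × 12.67 × (25.05 + 17.8) × √8.9 = 0.0023 × 12.67 × 42.85 × 2.9833 = 3.7252 mm/d
ETc = Kc × ET₀ = 1.05 × 3.7252 = 3.9115 mm/d
Crop demand D = ETc × 10 d = 3.9115 × 10 = 39.115 mm
D − Pe = 39.115 − 2.5 = 36.615 mm
Gross irrigation = 36.615 / 0.83 = 44.114 mm
Volume = 44.114 mm × 213.0 ha × 10 = 93962.8 m³

94000 m³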